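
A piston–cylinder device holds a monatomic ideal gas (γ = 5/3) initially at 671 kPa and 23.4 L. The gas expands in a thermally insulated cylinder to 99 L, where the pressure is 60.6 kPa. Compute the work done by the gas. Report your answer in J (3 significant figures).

Adiabatic: W = (P₁V₁ − P₂V₂)/(γ − 1) with γ = 5/3.
P₁V₁ = 15701 J, P₂V₂ = 5999 J.
W = (15701 − 5999) / 0.6667 = 14553 J.

W ≈ 14600 J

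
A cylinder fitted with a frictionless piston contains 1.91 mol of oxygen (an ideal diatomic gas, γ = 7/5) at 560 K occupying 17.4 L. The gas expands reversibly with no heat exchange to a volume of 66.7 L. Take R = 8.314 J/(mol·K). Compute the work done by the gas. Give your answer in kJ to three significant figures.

Adiabatic: TV^(γ−1) = const with γ = 7/5.
T₂ = T₁ (V₁/V₂)^(γ−1) = 560 × (17.4/66.7)^0.4 = 560 × 0.5842 = 327.2 K.
W_by = nCᵥ(T₁ − T₂) = (1.91)(20.79)(560 − 327.2) = 9244 J.

W ≈ 9.24 kJ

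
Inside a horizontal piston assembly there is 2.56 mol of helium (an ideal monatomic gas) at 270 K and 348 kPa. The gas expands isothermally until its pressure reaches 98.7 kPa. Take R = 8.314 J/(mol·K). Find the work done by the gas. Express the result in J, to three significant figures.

W ≈ 7240 J

Isothermal process: W = nRT ln(V₂/V₁) = nRT ln(P₁/P₂).
W = (2.56)(8.314)(270) × ln(348/98.7)
  = 5747 × ln(3.526) = 5747 × 1.26
W_by_gas = 7241 J.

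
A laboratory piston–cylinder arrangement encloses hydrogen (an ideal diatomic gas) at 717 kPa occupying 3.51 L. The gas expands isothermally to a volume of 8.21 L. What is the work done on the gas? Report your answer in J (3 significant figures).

Isothermal: W = nRT ln(V₂/V₁) = P₁V₁ ln(V₂/V₁).
P₁V₁ = (717 kPa)(3.51 L) = 2517 J.
W = 2517 × ln(8.21/3.51) = 2517 × 0.8497
W_by_gas = 2139 J; work on gas = −W_by = -2139 J.

W ≈ -2140 J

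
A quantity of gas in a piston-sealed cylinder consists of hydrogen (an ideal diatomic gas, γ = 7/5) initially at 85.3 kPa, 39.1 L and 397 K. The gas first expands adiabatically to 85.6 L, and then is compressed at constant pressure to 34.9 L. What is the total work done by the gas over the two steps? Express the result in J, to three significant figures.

Step 1 (adiabatic): W = (P₁V₁ − P₂V₂)/(γ−1) = (3335 − 2438)/0.4 = 2243 J.
After step 1: P = 28.48 kPa, V = 85.6 L, T = 290.2 K.
Step 2 (isobaric): W = PΔV = (28.48 kPa)(34.9 − 85.6 L) = -1444 J.
W_total = 2243 − 1444 = 799.5 J.

W_total ≈ 800 J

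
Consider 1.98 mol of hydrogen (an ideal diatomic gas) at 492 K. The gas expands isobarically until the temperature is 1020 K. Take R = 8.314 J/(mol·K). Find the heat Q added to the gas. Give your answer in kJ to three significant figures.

Isobaric: W = nRΔT = (1.98)(8.314)(528) = 8692 J.
ΔU = nCᵥΔT with Cᵥ = 5R/2: ΔU = (1.98)(20.79)(528) = 21729 J.
Q = ΔU + W = 21729 + 8692 = 30421 J.

Q ≈ 30.4 kJ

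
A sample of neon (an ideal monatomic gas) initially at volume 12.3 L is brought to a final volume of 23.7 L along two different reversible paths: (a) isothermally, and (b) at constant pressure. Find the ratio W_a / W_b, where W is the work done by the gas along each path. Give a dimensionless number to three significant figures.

Path (a) isothermal: W = P₁V₁ ln(V₂/V₁) → W_a/(P₁V₁) = 0.6559.
Path (b) isobaric: W = P₁(V₂ − V₁) → W_b/(P₁V₁) = 0.9268.
W_a / W_b = 0.6559 / 0.9268 = 0.7077.

W_a / W_b ≈ 0.708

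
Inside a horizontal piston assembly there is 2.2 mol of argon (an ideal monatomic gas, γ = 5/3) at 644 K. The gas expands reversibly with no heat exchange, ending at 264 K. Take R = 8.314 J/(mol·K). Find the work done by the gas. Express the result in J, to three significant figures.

W ≈ 10400 J

Adiabatic ⇒ Q = 0, so W_by = −ΔU = nCᵥ(T₁ − T₂).
Cᵥ = 3R/2 = 12.47 J/(mol·K).
W = (2.2)(12.47)(644 − 264) = 10426 J.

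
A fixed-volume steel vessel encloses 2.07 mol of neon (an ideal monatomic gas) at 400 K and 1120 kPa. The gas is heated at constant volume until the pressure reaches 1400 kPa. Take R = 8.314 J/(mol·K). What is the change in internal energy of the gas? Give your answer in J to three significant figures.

ΔU ≈ 2580 J

Constant volume ⇒ W = 0, so Q = ΔU = nCᵥΔT with Cᵥ = 3R/2 = 12.47 J/(mol·K).
At constant V, T₂/T₁ = P₂/P₁ ⇒ ΔT = T₁(P₂/P₁ − 1) = 400·(1400/1120 − 1) = 100 K.
ΔU = (2.07)(12.47)(100) = 2581 J.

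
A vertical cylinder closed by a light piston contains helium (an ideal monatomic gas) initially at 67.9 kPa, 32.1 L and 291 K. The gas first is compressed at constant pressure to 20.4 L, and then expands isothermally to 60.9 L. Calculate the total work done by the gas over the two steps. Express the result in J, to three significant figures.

W_total ≈ 721 J

Step 1 (isobaric): W = PΔV = (67.9 kPa)(20.4 − 32.1 L) = -794.4 J.
After step 1: P = 67.9 kPa, V = 20.4 L, T = 184.9 K.
Step 2 (isothermal): W = P₁V₁ ln(V₂/V₁) = (1385) ln(60.9/20.4) = 1515 J.
W_total = -794.4 + 1515 = 720.5 J.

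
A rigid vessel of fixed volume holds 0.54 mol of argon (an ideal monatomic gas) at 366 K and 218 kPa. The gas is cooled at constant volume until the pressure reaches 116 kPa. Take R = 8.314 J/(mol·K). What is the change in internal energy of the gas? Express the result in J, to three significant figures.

ΔU ≈ -1150 J

Constant volume ⇒ W = 0, so Q = ΔU = nCᵥΔT with Cᵥ = 3R/2 = 12.47 J/(mol·K).
At constant V, T₂/T₁ = P₂/P₁ ⇒ ΔT = T₁(P₂/P₁ − 1) = 366·(116/218 − 1) = -171.2 K.
ΔU = (0.54)(12.47)(-171.2) = -1153 J.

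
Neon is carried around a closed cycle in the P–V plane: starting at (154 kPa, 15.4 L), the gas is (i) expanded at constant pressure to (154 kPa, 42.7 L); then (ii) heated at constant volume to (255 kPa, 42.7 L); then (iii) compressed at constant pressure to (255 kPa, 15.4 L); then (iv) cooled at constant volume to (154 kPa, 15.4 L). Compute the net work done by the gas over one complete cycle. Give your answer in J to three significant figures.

Constant-volume legs do no work.
W(i) = (154)(42.7 − 15.4) = 4204 J; W(iii) = (255)(15.4 − 42.7) = -6962 J.
W_net = 4204 − 6962 = -2757 J (the counter-clockwise enclosed area).

W_net ≈ -2760 J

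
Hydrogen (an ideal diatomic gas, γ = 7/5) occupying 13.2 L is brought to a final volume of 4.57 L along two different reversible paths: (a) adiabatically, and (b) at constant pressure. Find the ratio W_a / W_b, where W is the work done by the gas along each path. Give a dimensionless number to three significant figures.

W_a / W_b ≈ 2.02

Path (a) adiabatic: W = P₁V₁(1 − (V₁/V₂)^(γ−1))/(γ−1) → W_a/(P₁V₁) = -1.321.
Path (b) isobaric: W = P₁(V₂ − V₁) → W_b/(P₁V₁) = -0.6538.
W_a / W_b = -1.321 / -0.6538 = 2.021.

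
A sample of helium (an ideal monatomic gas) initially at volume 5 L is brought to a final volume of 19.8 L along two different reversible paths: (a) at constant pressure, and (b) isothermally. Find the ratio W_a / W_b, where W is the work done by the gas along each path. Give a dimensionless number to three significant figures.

Path (a) isobaric: W = P₁(V₂ − V₁) → W_a/(P₁V₁) = 2.96.
Path (b) isothermal: W = P₁V₁ ln(V₂/V₁) → W_b/(P₁V₁) = 1.376.
W_a / W_b = 2.96 / 1.376 = 2.151.

W_a / W_b ≈ 2.15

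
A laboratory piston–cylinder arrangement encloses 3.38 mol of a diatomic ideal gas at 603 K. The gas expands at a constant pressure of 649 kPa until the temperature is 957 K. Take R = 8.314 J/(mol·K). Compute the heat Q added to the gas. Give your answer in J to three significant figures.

Q ≈ 34800 J

Isobaric: W = nRΔT = (3.38)(8.314)(354) = 9948 J.
ΔU = nCᵥΔT with Cᵥ = 5R/2: ΔU = (3.38)(20.79)(354) = 24870 J.
Q = ΔU + W = 24870 + 9948 = 34818 J.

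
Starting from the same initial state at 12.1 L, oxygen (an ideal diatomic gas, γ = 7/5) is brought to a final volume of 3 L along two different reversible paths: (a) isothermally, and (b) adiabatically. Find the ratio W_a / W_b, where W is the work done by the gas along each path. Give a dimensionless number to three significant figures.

Path (a) isothermal: W = P₁V₁ ln(V₂/V₁) → W_a/(P₁V₁) = -1.395.
Path (b) adiabatic: W = P₁V₁(1 − (V₁/V₂)^(γ−1))/(γ−1) → W_b/(P₁V₁) = -1.867.
W_a / W_b = -1.395 / -1.867 = 0.7469.

W_a / W_b ≈ 0.747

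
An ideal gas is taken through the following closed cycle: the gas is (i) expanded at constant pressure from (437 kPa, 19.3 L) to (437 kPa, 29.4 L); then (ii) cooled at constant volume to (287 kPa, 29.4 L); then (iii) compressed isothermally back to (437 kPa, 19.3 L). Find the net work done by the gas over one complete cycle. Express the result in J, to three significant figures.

Leg (i): W = PΔV = (437)(29.4 − 19.3) = 4414 J.
Leg (ii): W = 0.
Leg (iii): W = PᵢVᵢ ln(V_f/Vᵢ) = (8438) ln(19.3/29.4) = -3551 J.
W_net = 4414 − 3551 = 862.3 J.

W_net ≈ 862 J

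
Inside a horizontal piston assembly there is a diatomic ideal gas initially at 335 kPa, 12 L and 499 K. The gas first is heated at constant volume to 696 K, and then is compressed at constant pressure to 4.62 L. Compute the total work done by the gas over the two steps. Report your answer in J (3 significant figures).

Step 1 (isochoric): W = 0 (constant volume).
After step 1: P = 467.3 kPa (V unchanged).
Step 2 (isobaric): W = PΔV = (467.3 kPa)(4.62 − 12 L) = -3448 J.
W_total = 0 − 3448 = -3448 J.

W_total ≈ -3450 J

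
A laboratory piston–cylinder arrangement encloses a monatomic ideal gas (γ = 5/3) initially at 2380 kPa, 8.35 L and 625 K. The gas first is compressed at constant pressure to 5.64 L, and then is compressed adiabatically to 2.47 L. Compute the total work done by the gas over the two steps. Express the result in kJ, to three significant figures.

W_total ≈ -21.2 kJ

Step 1 (isobaric): W = PΔV = (2380 kPa)(5.64 − 8.35 L) = -6450 J.
After step 1: P = 2380 kPa, V = 5.64 L, T = 422.2 K.
Step 2 (adiabatic): W = (P₁V₁ − P₂V₂)/(γ−1) = (13423 − 23276)/0.667 = -14779 J.
W_total = -6450 − 14779 = -21229 J.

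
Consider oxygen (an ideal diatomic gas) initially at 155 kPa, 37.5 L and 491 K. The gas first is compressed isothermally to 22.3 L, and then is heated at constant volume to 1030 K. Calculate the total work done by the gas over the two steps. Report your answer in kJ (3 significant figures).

Step 1 (isothermal): W = P₁V₁ ln(V₂/V₁) = (5812) ln(22.3/37.5) = -3021 J.
Step 2 (isochoric): W = 0 (constant volume).
W_total = -3021 + 0 = -3021 J.

W_total ≈ -3.02 kJ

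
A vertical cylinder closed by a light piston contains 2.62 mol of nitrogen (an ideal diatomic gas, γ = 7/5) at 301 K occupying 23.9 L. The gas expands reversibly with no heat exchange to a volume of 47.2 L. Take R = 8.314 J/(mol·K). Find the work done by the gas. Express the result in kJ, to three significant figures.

Adiabatic: TV^(γ−1) = const with γ = 7/5.
T₂ = T₁ (V₁/V₂)^(γ−1) = 301 × (23.9/47.2)^0.4 = 301 × 0.7617 = 229.3 K.
W_by = nCᵥ(T₁ − T₂) = (2.62)(20.79)(301 − 229.3) = 3906 J.

W ≈ 3.91 kJ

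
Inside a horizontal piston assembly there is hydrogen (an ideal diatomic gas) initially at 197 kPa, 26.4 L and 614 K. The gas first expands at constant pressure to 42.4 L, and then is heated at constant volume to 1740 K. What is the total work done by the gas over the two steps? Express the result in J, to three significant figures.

Step 1 (isobaric): W = PΔV = (197 kPa)(42.4 − 26.4 L) = 3152 J.
Step 2 (isochoric): W = 0 (constant volume).
W_total = 3152 + 0 = 3152 J.

W_total ≈ 3150 J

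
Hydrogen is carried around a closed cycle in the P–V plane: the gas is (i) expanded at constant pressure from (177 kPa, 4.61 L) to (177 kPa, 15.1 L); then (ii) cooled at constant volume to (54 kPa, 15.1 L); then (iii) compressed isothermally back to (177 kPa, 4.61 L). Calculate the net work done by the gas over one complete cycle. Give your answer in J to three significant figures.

Leg (i): W = PΔV = (177)(15.1 − 4.61) = 1857 J.
Leg (ii): W = 0.
Leg (iii): W = PᵢVᵢ ln(V_f/Vᵢ) = (815.4) ln(4.61/15.1) = -967.4 J.
W_net = 1857 − 967.4 = 889.3 J.

W_net ≈ 889 J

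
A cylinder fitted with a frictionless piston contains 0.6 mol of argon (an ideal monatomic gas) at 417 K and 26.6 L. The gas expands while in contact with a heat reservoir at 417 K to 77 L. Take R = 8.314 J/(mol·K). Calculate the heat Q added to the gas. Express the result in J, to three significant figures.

Q ≈ 2210 J

Isothermal ⇒ ΔU = 0, so Q = W = nRT ln(V₂/V₁).
Q = (0.6)(8.314)(417) ln(77/26.6) = 2080 × 1.063 = 2211 J.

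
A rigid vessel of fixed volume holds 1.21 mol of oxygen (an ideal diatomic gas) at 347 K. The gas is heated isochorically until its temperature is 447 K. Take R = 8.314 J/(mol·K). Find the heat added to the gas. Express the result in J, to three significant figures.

Constant volume ⇒ W = 0, so Q = ΔU = nCᵥΔT with Cᵥ = 5R/2 = 20.79 J/(mol·K).
ΔU = (1.21)(20.79)(447 − 347) = 2515 J.

Q ≈ 2510 J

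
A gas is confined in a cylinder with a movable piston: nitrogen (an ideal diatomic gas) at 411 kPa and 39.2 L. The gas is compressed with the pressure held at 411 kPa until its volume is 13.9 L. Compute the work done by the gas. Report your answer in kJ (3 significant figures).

W ≈ -10.4 kJ

Isobaric: W = P ΔV.
W = (411 kPa)(13.9 − 39.2 L) = (411)(-25.3) = -10398 J.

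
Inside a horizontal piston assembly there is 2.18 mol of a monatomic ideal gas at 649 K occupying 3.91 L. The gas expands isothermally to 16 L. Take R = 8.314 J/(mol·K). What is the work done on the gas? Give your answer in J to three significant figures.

W ≈ -16600 J

Isothermal: W = nRT ln(V₂/V₁).
W = (2.18)(8.314)(649) × ln(16/3.91)
  = 11763 × 1.409
W_by_gas = 16574 J; work on gas = −W_by = -16574 J.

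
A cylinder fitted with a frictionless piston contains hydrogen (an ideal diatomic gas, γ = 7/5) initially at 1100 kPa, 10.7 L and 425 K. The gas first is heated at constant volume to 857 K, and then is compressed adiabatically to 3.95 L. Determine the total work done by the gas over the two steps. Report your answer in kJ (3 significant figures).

Step 1 (isochoric): W = 0 (constant volume).
After step 1: P = 2218 kPa (V unchanged).
Step 2 (adiabatic): W = (P₁V₁ − P₂V₂)/(γ−1) = (23734 − 35358)/0.4 = -29059 J.
W_total = 0 − 29059 = -29059 J.

W_total ≈ -29.1 kJ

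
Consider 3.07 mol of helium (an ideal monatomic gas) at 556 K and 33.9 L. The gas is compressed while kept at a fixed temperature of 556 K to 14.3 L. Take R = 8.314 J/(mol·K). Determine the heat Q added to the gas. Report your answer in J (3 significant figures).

Isothermal ⇒ ΔU = 0, so Q = W = nRT ln(V₂/V₁).
Q = (3.07)(8.314)(556) ln(14.3/33.9) = 14191 × -0.8632 = -12249 J.

Q ≈ -12200 J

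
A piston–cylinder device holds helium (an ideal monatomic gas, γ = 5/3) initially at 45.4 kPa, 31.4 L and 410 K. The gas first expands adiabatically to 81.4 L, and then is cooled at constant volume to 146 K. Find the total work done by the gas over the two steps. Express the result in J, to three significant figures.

W_total ≈ 1010 J

Step 1 (adiabatic): W = (P₁V₁ − P₂V₂)/(γ−1) = (1426 − 755.4)/0.667 = 1005 J.
Step 2 (isochoric): W = 0 (constant volume).
W_total = 1005 + 0 = 1005 J.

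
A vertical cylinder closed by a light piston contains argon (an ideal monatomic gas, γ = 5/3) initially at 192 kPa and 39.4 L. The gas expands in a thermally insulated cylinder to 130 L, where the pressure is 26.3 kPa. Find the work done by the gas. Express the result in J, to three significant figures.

W ≈ 6220 J

Adiabatic: W = (P₁V₁ − P₂V₂)/(γ − 1) with γ = 5/3.
P₁V₁ = 7565 J, P₂V₂ = 3419 J.
W = (7565 − 3419) / 0.6667 = 6219 J.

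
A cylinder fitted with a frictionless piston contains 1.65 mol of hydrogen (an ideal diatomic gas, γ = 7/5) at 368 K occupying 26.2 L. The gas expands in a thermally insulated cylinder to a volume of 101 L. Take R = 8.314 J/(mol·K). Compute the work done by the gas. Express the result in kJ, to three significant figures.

Adiabatic: TV^(γ−1) = const with γ = 7/5.
T₂ = T₁ (V₁/V₂)^(γ−1) = 368 × (26.2/101)^0.4 = 368 × 0.5829 = 214.5 K.
W_by = nCᵥ(T₁ − T₂) = (1.65)(20.79)(368 − 214.5) = 5264 J.

W ≈ 5.26 kJ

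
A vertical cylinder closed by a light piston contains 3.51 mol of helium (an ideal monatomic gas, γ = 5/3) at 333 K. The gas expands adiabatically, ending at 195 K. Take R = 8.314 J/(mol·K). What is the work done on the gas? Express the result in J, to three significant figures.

W ≈ -6040 J

Adiabatic ⇒ Q = 0, so W_by = −ΔU = nCᵥ(T₁ − T₂).
Cᵥ = 3R/2 = 12.47 J/(mol·K).
W = (3.51)(12.47)(333 − 195) = 6041 J.
Work on gas = −W_by = -6041 J.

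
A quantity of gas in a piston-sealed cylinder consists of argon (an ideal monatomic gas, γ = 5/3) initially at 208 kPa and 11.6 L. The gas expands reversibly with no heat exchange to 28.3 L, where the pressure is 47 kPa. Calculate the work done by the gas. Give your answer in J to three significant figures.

Adiabatic: W = (P₁V₁ − P₂V₂)/(γ − 1) with γ = 5/3.
P₁V₁ = 2413 J, P₂V₂ = 1330 J.
W = (2413 − 1330) / 0.6667 = 1624 J.

W ≈ 1620 J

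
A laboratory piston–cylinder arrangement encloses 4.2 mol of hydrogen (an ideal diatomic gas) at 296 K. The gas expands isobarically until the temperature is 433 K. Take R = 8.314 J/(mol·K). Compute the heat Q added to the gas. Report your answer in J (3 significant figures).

Q ≈ 16700 J

Isobaric: W = nRΔT = (4.2)(8.314)(137) = 4784 J.
ΔU = nCᵥΔT with Cᵥ = 5R/2: ΔU = (4.2)(20.79)(137) = 11960 J.
Q = ΔU + W = 11960 + 4784 = 16744 J.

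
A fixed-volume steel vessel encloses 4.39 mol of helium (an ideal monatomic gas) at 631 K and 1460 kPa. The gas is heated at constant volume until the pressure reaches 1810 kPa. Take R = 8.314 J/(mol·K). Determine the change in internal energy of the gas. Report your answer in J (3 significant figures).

ΔU ≈ 8280 J

Constant volume ⇒ W = 0, so Q = ΔU = nCᵥΔT with Cᵥ = 3R/2 = 12.47 J/(mol·K).
At constant V, T₂/T₁ = P₂/P₁ ⇒ ΔT = T₁(P₂/P₁ − 1) = 631·(1810/1460 − 1) = 151.3 K.
ΔU = (4.39)(12.47)(151.3) = 8282 J.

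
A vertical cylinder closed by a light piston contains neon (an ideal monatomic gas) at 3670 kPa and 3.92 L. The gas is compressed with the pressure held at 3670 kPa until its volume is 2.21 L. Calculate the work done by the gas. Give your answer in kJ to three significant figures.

Isobaric: W = P ΔV.
W = (3670 kPa)(2.21 − 3.92 L) = (3670)(-1.71) = -6276 J.

W ≈ -6.28 kJ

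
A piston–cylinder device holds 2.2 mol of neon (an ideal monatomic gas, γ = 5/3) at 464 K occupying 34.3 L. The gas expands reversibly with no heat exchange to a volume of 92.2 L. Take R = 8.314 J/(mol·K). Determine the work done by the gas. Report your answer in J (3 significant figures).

W ≈ 6150 J

Adiabatic: TV^(γ−1) = const with γ = 5/3.
T₂ = T₁ (V₁/V₂)^(γ−1) = 464 × (34.3/92.2)^0.667 = 464 × 0.5173 = 240 K.
W_by = nCᵥ(T₁ − T₂) = (2.2)(12.47)(464 − 240) = 6145 J.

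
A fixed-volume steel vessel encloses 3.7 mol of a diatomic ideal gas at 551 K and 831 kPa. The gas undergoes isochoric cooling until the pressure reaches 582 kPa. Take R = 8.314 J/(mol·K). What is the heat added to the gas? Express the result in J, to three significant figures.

Q ≈ -12700 J

Constant volume ⇒ W = 0, so Q = ΔU = nCᵥΔT with Cᵥ = 5R/2 = 20.79 J/(mol·K).
At constant V, T₂/T₁ = P₂/P₁ ⇒ ΔT = T₁(P₂/P₁ − 1) = 551·(582/831 − 1) = -165.1 K.
ΔU = (3.7)(20.79)(-165.1) = -12697 J.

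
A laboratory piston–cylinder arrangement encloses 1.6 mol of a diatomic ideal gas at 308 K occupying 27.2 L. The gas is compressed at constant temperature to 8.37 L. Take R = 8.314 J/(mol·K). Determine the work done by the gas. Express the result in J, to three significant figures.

W ≈ -4830 J

Isothermal: W = nRT ln(V₂/V₁).
W = (1.6)(8.314)(308) × ln(8.37/27.2)
  = 4097 × -1.179
W_by_gas = -4829 J.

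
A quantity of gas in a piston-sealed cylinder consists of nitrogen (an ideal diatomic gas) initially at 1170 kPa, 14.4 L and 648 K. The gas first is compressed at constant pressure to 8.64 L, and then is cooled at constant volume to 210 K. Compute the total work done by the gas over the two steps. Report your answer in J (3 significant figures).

Step 1 (isobaric): W = PΔV = (1170 kPa)(8.64 − 14.4 L) = -6739 J.
Step 2 (isochoric): W = 0 (constant volume).
W_total = -6739 + 0 = -6739 J.

W_total ≈ -6740 J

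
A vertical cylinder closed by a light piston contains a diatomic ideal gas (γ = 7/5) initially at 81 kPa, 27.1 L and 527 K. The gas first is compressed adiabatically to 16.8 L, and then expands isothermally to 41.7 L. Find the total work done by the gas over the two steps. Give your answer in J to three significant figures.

W_total ≈ 1260 J

Step 1 (adiabatic): W = (P₁V₁ − P₂V₂)/(γ−1) = (2195 − 2658)/0.4 = -1157 J.
After step 1: P = 158.2 kPa, V = 16.8 L, T = 638.1 K.
Step 2 (isothermal): W = P₁V₁ ln(V₂/V₁) = (2658) ln(41.7/16.8) = 2416 J.
W_total = -1157 + 2416 = 1260 J.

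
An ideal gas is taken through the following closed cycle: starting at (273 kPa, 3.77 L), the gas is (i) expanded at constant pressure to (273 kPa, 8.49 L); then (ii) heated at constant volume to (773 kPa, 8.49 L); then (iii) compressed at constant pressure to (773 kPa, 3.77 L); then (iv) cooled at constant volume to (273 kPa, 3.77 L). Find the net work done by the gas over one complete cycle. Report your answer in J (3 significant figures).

W_net ≈ -2360 J

Constant-volume legs do no work.
W(i) = (273)(8.49 − 3.77) = 1289 J; W(iii) = (773)(3.77 − 8.49) = -3649 J.
W_net = 1289 − 3649 = -2360 J (the counter-clockwise enclosed area).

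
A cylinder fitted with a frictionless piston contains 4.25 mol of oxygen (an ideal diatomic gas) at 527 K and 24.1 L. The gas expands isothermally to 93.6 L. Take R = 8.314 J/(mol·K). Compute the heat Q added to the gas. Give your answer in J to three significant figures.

Isothermal ⇒ ΔU = 0, so Q = W = nRT ln(V₂/V₁).
Q = (4.25)(8.314)(527) ln(93.6/24.1) = 18621 × 1.357 = 25266 J.

Q ≈ 25300 J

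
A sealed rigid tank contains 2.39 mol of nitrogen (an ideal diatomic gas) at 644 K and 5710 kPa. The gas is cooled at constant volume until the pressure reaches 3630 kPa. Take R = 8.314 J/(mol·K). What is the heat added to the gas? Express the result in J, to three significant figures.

Q ≈ -11700 J

Constant volume ⇒ W = 0, so Q = ΔU = nCᵥΔT with Cᵥ = 5R/2 = 20.79 J/(mol·K).
At constant V, T₂/T₁ = P₂/P₁ ⇒ ΔT = T₁(P₂/P₁ − 1) = 644·(3630/5710 − 1) = -234.6 K.
ΔU = (2.39)(20.79)(-234.6) = -11654 J.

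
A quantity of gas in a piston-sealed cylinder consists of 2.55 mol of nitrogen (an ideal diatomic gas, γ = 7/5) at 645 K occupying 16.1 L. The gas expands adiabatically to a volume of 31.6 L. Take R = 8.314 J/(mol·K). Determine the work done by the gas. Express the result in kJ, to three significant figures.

W ≈ 8.08 kJ

Adiabatic: TV^(γ−1) = const with γ = 7/5.
T₂ = T₁ (V₁/V₂)^(γ−1) = 645 × (16.1/31.6)^0.4 = 645 × 0.7636 = 492.5 K.
W_by = nCᵥ(T₁ − T₂) = (2.55)(20.79)(645 − 492.5) = 8082 J.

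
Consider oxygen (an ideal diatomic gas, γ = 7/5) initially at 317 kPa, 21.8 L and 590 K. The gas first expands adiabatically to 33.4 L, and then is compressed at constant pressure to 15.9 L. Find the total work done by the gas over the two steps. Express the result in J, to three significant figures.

W_total ≈ -342 J

Step 1 (adiabatic): W = (P₁V₁ − P₂V₂)/(γ−1) = (6911 − 5826)/0.4 = 2711 J.
After step 1: P = 174.4 kPa, V = 33.4 L, T = 497.4 K.
Step 2 (isobaric): W = PΔV = (174.4 kPa)(15.9 − 33.4 L) = -3053 J.
W_total = 2711 − 3053 = -342.2 J.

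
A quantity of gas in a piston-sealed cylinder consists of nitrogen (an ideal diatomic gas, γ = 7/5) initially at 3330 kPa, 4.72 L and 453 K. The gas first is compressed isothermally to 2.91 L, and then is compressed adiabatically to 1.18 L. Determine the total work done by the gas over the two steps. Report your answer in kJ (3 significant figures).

W_total ≈ -24.7 kJ

Step 1 (isothermal): W = P₁V₁ ln(V₂/V₁) = (15718) ln(2.91/4.72) = -7602 J.
After step 1: P = 5401 kPa, V = 2.91 L, T = 453 K.
Step 2 (adiabatic): W = (P₁V₁ − P₂V₂)/(γ−1) = (15718 − 22552)/0.4 = -17087 J.
W_total = -7602 − 17087 = -24689 J.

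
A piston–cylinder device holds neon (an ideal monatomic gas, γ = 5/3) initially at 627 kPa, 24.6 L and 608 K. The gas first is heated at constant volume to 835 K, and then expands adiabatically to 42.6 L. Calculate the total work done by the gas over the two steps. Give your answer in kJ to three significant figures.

W_total ≈ 9.74 kJ

Step 1 (isochoric): W = 0 (constant volume).
After step 1: P = 861.1 kPa (V unchanged).
Step 2 (adiabatic): W = (P₁V₁ − P₂V₂)/(γ−1) = (21183 − 14689)/0.667 = 9740 J.
W_total = 0 + 9740 = 9740 J.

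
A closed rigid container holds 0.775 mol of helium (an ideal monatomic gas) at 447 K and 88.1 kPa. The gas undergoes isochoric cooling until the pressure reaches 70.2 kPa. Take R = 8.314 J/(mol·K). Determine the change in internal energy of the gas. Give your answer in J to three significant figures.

Constant volume ⇒ W = 0, so Q = ΔU = nCᵥΔT with Cᵥ = 3R/2 = 12.47 J/(mol·K).
At constant V, T₂/T₁ = P₂/P₁ ⇒ ΔT = T₁(P₂/P₁ − 1) = 447·(70.2/88.1 − 1) = -90.82 K.
ΔU = (0.775)(12.47)(-90.82) = -877.8 J.

ΔU ≈ -878 J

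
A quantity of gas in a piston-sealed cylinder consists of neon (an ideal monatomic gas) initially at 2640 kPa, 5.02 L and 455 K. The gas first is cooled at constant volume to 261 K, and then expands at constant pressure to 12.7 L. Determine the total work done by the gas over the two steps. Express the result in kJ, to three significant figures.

Step 1 (isochoric): W = 0 (constant volume).
After step 1: P = 1514 kPa (V unchanged).
Step 2 (isobaric): W = PΔV = (1514 kPa)(12.7 − 5.02 L) = 11630 J.
W_total = 0 + 11630 = 11630 J.

W_total ≈ 11.6 kJ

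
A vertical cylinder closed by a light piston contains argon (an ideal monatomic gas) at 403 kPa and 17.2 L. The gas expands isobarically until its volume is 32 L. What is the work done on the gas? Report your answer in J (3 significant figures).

Isobaric: W = P ΔV.
W = (403 kPa)(32 − 17.2 L) = (403)(14.8) = 5964 J.
Work on gas = −W_by = -5964 J.

W ≈ -5960 J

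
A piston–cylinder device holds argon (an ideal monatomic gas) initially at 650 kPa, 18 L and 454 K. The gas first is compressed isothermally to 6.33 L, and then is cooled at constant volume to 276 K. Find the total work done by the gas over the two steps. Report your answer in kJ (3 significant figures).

Step 1 (isothermal): W = P₁V₁ ln(V₂/V₁) = (11700) ln(6.33/18) = -12227 J.
Step 2 (isochoric): W = 0 (constant volume).
W_total = -12227 + 0 = -12227 J.

W_total ≈ -12.2 kJ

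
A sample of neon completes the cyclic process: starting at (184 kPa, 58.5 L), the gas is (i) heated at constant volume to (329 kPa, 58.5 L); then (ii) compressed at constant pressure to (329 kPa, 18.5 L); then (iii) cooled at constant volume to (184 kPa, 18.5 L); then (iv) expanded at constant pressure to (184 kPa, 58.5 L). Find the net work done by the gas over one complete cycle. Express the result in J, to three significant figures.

Constant-volume legs do no work.
W(ii) = (329)(18.5 − 58.5) = -13160 J; W(iv) = (184)(58.5 − 18.5) = 7360 J.
W_net = -13160 + 7360 = -5800 J (the counter-clockwise enclosed area).

W_net ≈ -5800 J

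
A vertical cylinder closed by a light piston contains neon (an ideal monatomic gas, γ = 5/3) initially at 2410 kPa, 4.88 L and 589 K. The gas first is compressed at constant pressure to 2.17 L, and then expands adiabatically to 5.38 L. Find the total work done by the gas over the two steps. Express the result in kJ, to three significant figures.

Step 1 (isobaric): W = PΔV = (2410 kPa)(2.17 − 4.88 L) = -6531 J.
After step 1: P = 2410 kPa, V = 2.17 L, T = 261.9 K.
Step 2 (adiabatic): W = (P₁V₁ − P₂V₂)/(γ−1) = (5230 − 2855)/0.667 = 3562 J.
W_total = -6531 + 3562 = -2969 J.

W_total ≈ -2.97 kJ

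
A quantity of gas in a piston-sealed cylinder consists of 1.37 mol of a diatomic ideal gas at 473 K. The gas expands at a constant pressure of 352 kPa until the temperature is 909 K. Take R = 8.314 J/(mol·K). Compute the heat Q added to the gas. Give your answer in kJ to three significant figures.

Isobaric: W = nRΔT = (1.37)(8.314)(436) = 4966 J.
ΔU = nCᵥΔT with Cᵥ = 5R/2: ΔU = (1.37)(20.79)(436) = 12415 J.
Q = ΔU + W = 12415 + 4966 = 17381 J.

Q ≈ 17.4 kJ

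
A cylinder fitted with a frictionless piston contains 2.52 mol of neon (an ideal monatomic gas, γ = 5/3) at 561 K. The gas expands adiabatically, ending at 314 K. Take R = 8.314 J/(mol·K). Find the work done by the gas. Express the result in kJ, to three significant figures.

W ≈ 7.76 kJ

Adiabatic ⇒ Q = 0, so W_by = −ΔU = nCᵥ(T₁ − T₂).
Cᵥ = 3R/2 = 12.47 J/(mol·K).
W = (2.52)(12.47)(561 − 314) = 7762 J.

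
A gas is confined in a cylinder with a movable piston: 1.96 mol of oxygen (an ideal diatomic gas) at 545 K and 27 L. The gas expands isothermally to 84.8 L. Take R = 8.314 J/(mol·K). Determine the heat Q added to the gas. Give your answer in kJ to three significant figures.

Isothermal ⇒ ΔU = 0, so Q = W = nRT ln(V₂/V₁).
Q = (1.96)(8.314)(545) ln(84.8/27) = 8881 × 1.144 = 10164 J.

Q ≈ 10.2 kJ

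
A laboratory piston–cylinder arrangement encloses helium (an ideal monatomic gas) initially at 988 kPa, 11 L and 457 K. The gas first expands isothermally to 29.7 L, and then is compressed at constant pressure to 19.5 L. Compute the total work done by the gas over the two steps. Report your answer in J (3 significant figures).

W_total ≈ 7060 J

Step 1 (isothermal): W = P₁V₁ ln(V₂/V₁) = (10868) ln(29.7/11) = 10795 J.
After step 1: P = 365.9 kPa, V = 29.7 L, T = 457 K.
Step 2 (isobaric): W = PΔV = (365.9 kPa)(19.5 − 29.7 L) = -3732 J.
W_total = 10795 − 3732 = 7062 J.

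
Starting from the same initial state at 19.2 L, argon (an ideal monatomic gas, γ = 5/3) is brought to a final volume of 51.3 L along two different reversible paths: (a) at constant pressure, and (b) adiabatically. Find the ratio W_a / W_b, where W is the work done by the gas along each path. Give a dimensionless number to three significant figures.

W_a / W_b ≈ 2.32

Path (a) isobaric: W = P₁(V₂ − V₁) → W_a/(P₁V₁) = 1.672.
Path (b) adiabatic: W = P₁V₁(1 − (V₁/V₂)^(γ−1))/(γ−1) → W_b/(P₁V₁) = 0.721.
W_a / W_b = 1.672 / 0.721 = 2.319.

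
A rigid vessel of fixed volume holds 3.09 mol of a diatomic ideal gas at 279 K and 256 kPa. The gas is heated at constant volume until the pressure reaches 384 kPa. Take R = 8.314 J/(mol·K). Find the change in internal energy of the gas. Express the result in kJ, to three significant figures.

ΔU ≈ 8.96 kJ

Constant volume ⇒ W = 0, so Q = ΔU = nCᵥΔT with Cᵥ = 5R/2 = 20.79 J/(mol·K).
At constant V, T₂/T₁ = P₂/P₁ ⇒ ΔT = T₁(P₂/P₁ − 1) = 279·(384/256 − 1) = 139.5 K.
ΔU = (3.09)(20.79)(139.5) = 8959 J.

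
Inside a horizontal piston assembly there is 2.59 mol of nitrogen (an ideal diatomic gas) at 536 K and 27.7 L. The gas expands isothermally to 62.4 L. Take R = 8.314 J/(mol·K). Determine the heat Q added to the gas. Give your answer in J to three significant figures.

Q ≈ 9370 J

Isothermal ⇒ ΔU = 0, so Q = W = nRT ln(V₂/V₁).
Q = (2.59)(8.314)(536) ln(62.4/27.7) = 11542 × 0.8121 = 9373 J.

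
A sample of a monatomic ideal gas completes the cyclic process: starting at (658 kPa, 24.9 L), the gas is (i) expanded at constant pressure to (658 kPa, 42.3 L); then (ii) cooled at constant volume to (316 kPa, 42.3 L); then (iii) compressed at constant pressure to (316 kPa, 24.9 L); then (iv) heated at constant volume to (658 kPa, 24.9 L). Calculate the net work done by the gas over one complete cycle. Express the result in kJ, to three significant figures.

Constant-volume legs do no work.
W(i) = (658)(42.3 − 24.9) = 11449 J; W(iii) = (316)(24.9 − 42.3) = -5498 J.
W_net = 11449 − 5498 = 5951 J (the clockwise enclosed area).

W_net ≈ 5.95 kJ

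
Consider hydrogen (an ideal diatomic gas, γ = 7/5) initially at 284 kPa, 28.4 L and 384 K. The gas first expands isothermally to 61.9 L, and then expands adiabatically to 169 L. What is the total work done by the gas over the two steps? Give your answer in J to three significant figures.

W_total ≈ 13000 J

Step 1 (isothermal): W = P₁V₁ ln(V₂/V₁) = (8066) ln(61.9/28.4) = 6284 J.
After step 1: P = 130.3 kPa, V = 61.9 L, T = 384 K.
Step 2 (adiabatic): W = (P₁V₁ − P₂V₂)/(γ−1) = (8066 − 5397)/0.4 = 6671 J.
W_total = 6284 + 6671 = 12955 J.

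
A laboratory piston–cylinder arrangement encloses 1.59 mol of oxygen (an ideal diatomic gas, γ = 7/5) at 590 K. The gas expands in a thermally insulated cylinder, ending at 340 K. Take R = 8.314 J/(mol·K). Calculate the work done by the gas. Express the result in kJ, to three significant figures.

Adiabatic ⇒ Q = 0, so W_by = −ΔU = nCᵥ(T₁ − T₂).
Cᵥ = 5R/2 = 20.79 J/(mol·K).
W = (1.59)(20.79)(590 − 340) = 8262 J.

W ≈ 8.26 kJ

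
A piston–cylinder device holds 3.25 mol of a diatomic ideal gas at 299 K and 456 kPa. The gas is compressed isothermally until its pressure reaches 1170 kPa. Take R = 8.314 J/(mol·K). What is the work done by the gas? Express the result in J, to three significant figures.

W ≈ -7610 J

Isothermal process: W = nRT ln(V₂/V₁) = nRT ln(P₁/P₂).
W = (3.25)(8.314)(299) × ln(456/1170)
  = 8079 × ln(0.3897) = 8079 × -0.9423
W_by_gas = -7613 J.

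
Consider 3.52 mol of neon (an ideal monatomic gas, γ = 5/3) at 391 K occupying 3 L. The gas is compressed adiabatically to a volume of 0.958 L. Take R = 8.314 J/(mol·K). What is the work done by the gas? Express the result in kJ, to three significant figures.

Adiabatic: TV^(γ−1) = const with γ = 5/3.
T₂ = T₁ (V₁/V₂)^(γ−1) = 391 × (3/0.958)^0.667 = 391 × 2.14 = 836.9 K.
W_by = nCᵥ(T₁ − T₂) = (3.52)(12.47)(391 − 836.9) = -19575 J.

W ≈ -19.6 kJ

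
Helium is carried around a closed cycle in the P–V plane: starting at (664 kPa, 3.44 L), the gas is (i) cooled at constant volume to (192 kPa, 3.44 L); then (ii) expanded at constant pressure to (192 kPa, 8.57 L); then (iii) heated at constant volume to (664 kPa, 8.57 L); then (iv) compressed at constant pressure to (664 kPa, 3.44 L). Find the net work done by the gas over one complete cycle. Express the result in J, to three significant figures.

W_net ≈ -2420 J

Constant-volume legs do no work.
W(ii) = (192)(8.57 − 3.44) = 985 J; W(iv) = (664)(3.44 − 8.57) = -3406 J.
W_net = 985 − 3406 = -2421 J (the counter-clockwise enclosed area).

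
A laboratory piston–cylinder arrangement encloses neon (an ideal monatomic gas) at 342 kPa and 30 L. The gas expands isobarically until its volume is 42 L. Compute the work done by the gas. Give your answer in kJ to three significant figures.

W ≈ 4.10 kJ

Isobaric: W = P ΔV.
W = (342 kPa)(42 − 30 L) = (342)(12) = 4104 J.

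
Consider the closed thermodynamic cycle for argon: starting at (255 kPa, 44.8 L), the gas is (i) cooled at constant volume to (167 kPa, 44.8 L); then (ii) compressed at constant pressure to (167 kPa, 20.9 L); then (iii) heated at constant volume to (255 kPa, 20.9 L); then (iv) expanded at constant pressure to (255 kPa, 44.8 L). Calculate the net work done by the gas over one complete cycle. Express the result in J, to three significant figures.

W_net ≈ 2100 J

Constant-volume legs do no work.
W(ii) = (167)(20.9 − 44.8) = -3991 J; W(iv) = (255)(44.8 − 20.9) = 6094 J.
W_net = -3991 + 6094 = 2103 J (the clockwise enclosed area).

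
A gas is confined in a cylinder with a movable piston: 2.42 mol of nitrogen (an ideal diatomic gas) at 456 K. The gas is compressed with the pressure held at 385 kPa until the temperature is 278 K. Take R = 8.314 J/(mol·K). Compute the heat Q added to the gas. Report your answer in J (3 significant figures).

Isobaric: W = nRΔT = (2.42)(8.314)(-178) = -3581 J.
ΔU = nCᵥΔT with Cᵥ = 5R/2: ΔU = (2.42)(20.79)(-178) = -8953 J.
Q = ΔU + W = -8953 − 3581 = -12535 J.

Q ≈ -12500 J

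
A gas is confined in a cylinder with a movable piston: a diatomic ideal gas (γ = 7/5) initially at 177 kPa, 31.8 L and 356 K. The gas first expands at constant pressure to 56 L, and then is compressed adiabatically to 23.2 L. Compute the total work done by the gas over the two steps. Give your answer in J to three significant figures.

W_total ≈ -6190 J

Step 1 (isobaric): W = PΔV = (177 kPa)(56 − 31.8 L) = 4283 J.
After step 1: P = 177 kPa, V = 56 L, T = 626.9 K.
Step 2 (adiabatic): W = (P₁V₁ − P₂V₂)/(γ−1) = (9912 − 14101)/0.4 = -10472 J.
W_total = 4283 − 10472 = -6188 J.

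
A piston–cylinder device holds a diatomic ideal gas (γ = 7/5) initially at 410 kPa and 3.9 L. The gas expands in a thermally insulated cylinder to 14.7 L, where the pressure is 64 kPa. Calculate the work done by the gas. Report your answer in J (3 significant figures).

W ≈ 1650 J

Adiabatic: W = (P₁V₁ − P₂V₂)/(γ − 1) with γ = 7/5.
P₁V₁ = 1599 J, P₂V₂ = 940.8 J.
W = (1599 − 940.8) / 0.4 = 1646 J.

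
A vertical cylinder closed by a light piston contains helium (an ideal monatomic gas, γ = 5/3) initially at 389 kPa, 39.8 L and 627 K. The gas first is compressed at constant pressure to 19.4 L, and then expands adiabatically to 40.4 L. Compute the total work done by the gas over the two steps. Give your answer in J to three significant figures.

W_total ≈ -3560 J

Step 1 (isobaric): W = PΔV = (389 kPa)(19.4 − 39.8 L) = -7936 J.
After step 1: P = 389 kPa, V = 19.4 L, T = 305.6 K.
Step 2 (adiabatic): W = (P₁V₁ − P₂V₂)/(γ−1) = (7547 − 4628)/0.667 = 4378 J.
W_total = -7936 + 4378 = -3557 J.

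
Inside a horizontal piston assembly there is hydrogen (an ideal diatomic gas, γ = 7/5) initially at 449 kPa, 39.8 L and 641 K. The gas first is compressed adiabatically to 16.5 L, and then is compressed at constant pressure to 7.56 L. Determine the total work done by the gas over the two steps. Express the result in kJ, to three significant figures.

Step 1 (adiabatic): W = (P₁V₁ − P₂V₂)/(γ−1) = (17870 − 25415)/0.4 = -18862 J.
After step 1: P = 1540 kPa, V = 16.5 L, T = 911.6 K.
Step 2 (isobaric): W = PΔV = (1540 kPa)(7.56 − 16.5 L) = -13770 J.
W_total = -18862 − 13770 = -32632 J.

W_total ≈ -32.6 kJ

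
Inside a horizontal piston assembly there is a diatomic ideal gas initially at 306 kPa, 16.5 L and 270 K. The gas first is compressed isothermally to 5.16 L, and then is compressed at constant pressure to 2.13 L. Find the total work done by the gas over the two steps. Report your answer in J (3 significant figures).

W_total ≈ -8830 J

Step 1 (isothermal): W = P₁V₁ ln(V₂/V₁) = (5049) ln(5.16/16.5) = -5869 J.
After step 1: P = 978.5 kPa, V = 5.16 L, T = 270 K.
Step 2 (isobaric): W = PΔV = (978.5 kPa)(2.13 − 5.16 L) = -2965 J.
W_total = -5869 − 2965 = -8834 J.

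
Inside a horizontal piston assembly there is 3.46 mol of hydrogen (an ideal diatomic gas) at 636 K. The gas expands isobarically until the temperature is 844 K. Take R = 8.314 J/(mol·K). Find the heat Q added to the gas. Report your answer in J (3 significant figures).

Isobaric: W = nRΔT = (3.46)(8.314)(208) = 5983 J.
ΔU = nCᵥΔT with Cᵥ = 5R/2: ΔU = (3.46)(20.79)(208) = 14959 J.
Q = ΔU + W = 14959 + 5983 = 20942 J.

Q ≈ 20900 J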